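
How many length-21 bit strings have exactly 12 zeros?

293930

Choose the 12 positions: C(21,12) = 293930.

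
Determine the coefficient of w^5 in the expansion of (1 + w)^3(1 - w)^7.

Coefficient of w^5 = Σ_{j} C(3,j)·1^j·C(7,5-j)·(-1)^(5-j) for j from 0 to 3.
= (-21) + 105 + (-105) + 21 = 0.

0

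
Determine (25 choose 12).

5200300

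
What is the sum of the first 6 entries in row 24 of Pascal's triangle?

55455

1 + 24 + 276 + 2024 + 10626 + 42504 = 55455.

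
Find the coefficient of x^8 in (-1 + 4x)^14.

196804608

The general term is C(14,j)·(-1)^j·(4x)^(14-j); the x^8 term has j = 6.
C(14,6) = 3003.
Coefficient = C(14,6) · 4^8 = 3003 · 65536 = 196804608.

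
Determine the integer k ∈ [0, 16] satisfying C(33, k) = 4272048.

C(33,k) increases on 0 ≤ k ≤ 16. C(33,6) = 1107568 and C(33,7) = 4272048, so k = 7.

7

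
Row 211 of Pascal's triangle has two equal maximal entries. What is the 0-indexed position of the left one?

105

For odd n = 211, C(211,i) peaks at i = (n−1)/2 and (n+1)/2; the lower is 105.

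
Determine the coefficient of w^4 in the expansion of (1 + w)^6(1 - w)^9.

-3

Coefficient of w^4 = Σ_{j} C(6,j)·1^j·C(9,4-j)·(-1)^(4-j) for j from 0 to 4.
= 126 + (-504) + 540 + (-180) + 15 = -3.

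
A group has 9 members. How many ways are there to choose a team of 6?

84

This is C(9,6) = 84.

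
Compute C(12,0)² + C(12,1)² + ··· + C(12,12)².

Σ C(12,i)² is the coefficient of x^12 in (1+x)^12(1+x)^12 = (1+x)^24, i.e. C(24,12) = 2704156.

2704156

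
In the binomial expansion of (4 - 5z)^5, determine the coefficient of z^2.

16000

The general term is C(5,j)·(4)^j·(-5z)^(5-j); the z^2 term has j = 3.
C(5,3) = 10.
Coefficient = C(5,3) · 4^3 · (-5)^2 = 10 · 64 · 25 = 16000.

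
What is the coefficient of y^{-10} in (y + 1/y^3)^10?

252

General term: C(10,j)·(y)^j·(1/y^3)^(10-j), with y-exponent 1j − 3(10−j) = 4j − 30.
Set 4j − 30 = -10: j = 5.
C(10,5) = 252; 1^5 = 1; 1^5 = 1.
Coefficient = 252 · 1 · 1 = 252.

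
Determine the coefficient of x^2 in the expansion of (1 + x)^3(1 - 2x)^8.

Coefficient of x^2 = Σ_{j} C(3,j)·1^j·C(8,2-j)·(-2)^(2-j) for j from 0 to 2.
= 112 + (-48) + 3 = 67.

67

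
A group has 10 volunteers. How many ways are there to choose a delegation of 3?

120

This is C(10,3) = 120.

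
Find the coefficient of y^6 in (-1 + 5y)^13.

The general term is C(13,j)·(-1)^j·(5y)^(13-j); the y^6 term has j = 7.
C(13,7) = 1716.
Coefficient = C(13,7) · (-1)^7 · 5^6 = 1716 · (-1) · 15625 = -26812500.

-26812500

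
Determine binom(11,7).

C(11,7) = C(11,4) by symmetry.
C(11,4) = (11·10·9·8) / 4! = 7920 / 24 = 330.

330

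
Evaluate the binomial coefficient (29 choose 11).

34597290

C(29,11) = (29·28·27·26·25·24·23·22·21·20·19) / 11! = 1381013105472000 / 39916800 = 34597290.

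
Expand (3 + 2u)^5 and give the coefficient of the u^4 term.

The general term is C(5,j)·(3)^j·(2u)^(5-j); the u^4 term has j = 1.
C(5,1) = 5.
Coefficient = C(5,1) · 3^1 · 2^4 = 5 · 3 · 16 = 240.

240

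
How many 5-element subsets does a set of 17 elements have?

6188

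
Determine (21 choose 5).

20349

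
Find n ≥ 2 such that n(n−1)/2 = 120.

n(n−1)/2 = 120 ⇒ n(n−1) = 240. Since 16·15 = 240, n = 16.

16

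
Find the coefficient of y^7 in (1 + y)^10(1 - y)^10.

Coefficient of y^7 = Σ_{j} C(10,j)·1^j·C(10,7-j)·(-1)^(7-j) for j from 0 to 7.
= (-120) + 2100 + (-11340) + 25200 + (-25200) + 11340 + (-2100) + 120 = 0.

0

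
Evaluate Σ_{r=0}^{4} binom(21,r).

7547

1 + 21 + 210 + 1330 + 5985 = 7547.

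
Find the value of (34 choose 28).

1344904

C(34,28) = C(34,6) by symmetry.
C(34,6) = (34·33·32·31·30·29) / 6! = 968330880 / 720 = 1344904.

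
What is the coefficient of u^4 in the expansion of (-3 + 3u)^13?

The general term is C(13,j)·(-3)^j·(3u)^(13-j); the u^4 term has j = 9.
C(13,9) = 715.
Coefficient = C(13,9) · (-3)^9 · 3^4 = 715 · (-19683) · 81 = -1139940945.

-1139940945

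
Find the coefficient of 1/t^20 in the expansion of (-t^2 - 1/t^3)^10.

General term: C(10,j)·(-t^2)^j·(-1/t^3)^(10-j), with t-exponent 2j − 3(10−j) = 5j − 30.
Set 5j − 30 = -20: j = 2.
C(10,2) = 45; (-1)^2 = 1; (-1)^8 = 1.
Coefficient = 45 · 1 · 1 = 45.

45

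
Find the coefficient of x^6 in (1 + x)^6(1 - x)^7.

-20

Coefficient of x^6 = Σ_{j} C(6,j)·1^j·C(7,6-j)·(-1)^(6-j) for j from 0 to 6.
= 7 + (-126) + 525 + (-700) + 315 + (-42) + 1 = -20.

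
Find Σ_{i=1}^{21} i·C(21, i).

Since i·C(21,i) = 21·C(20,i−1), the sum is 21·2^20 = 21·1048576 = 22020096.

22020096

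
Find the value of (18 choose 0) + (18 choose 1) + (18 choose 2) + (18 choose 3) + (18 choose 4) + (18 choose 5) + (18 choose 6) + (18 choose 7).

63004

1 + 18 + 153 + 816 + 3060 + 8568 + 18564 + 31824 = 63004.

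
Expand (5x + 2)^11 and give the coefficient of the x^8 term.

The general term is C(11,j)·(5x)^j·(2)^(11-j); the x^8 term has j = 8.
C(11,8) = 165.
Coefficient = C(11,8) · 5^8 · 2^3 = 165 · 390625 · 8 = 515625000.

515625000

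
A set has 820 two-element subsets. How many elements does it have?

n(n−1)/2 = 820 ⇒ n(n−1) = 1640. Since 41·40 = 1640, n = 41.

41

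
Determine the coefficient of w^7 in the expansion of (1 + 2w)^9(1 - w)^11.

-2190

Coefficient of w^7 = Σ_{j} C(9,j)·2^j·C(11,7-j)·(-1)^(7-j) for j from 0 to 7.
= (-330) + 8316 + (-66528) + 221760 + (-332640) + 221760 + (-59136) + 4608 = -2190.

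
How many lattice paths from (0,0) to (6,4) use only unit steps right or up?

210

Each path is a sequence of 10 steps with 6 rights: C(10,6) = 210.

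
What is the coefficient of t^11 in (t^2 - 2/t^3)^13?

General term: C(13,j)·(t^2)^j·(-2/t^3)^(13-j), with t-exponent 2j − 3(13−j) = 5j − 39.
Set 5j − 39 = 11: j = 10.
C(13,10) = 286; 1^10 = 1; (-2)^3 = -8.
Coefficient = 286 · 1 · (-8) = -2288.

-2288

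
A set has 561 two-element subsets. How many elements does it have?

n(n−1)/2 = 561 ⇒ n(n−1) = 1122. Since 34·33 = 1122, n = 34.

34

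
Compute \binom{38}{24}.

9669554100

C(38,24) = C(38,14) by symmetry.
C(38,14) = (38·37·36·35·34·33·32·31·30·29·28·27·26·25) / 14! = 842975203103953920000 / 87178291200 = 9669554100.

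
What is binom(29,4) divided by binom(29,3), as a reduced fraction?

C(n,k+1)/C(n,k) = (n−k)/(k+1) = (29−3)/(3+1) = 26/4 = 13/2.

13/2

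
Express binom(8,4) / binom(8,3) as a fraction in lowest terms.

5/4

C(n,k+1)/C(n,k) = (n−k)/(k+1) = (8−3)/(3+1) = 5/4.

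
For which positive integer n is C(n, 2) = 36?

9

n(n−1)/2 = 36 ⇒ n(n−1) = 72. Since 9·8 = 72, n = 9.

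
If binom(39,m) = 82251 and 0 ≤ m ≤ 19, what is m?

C(39,m) increases on 0 ≤ m ≤ 19. C(39,3) = 9139 and C(39,4) = 82251, so m = 4.

4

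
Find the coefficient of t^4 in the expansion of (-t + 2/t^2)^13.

2288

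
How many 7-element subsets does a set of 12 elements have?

792

C(12,7) = C(12,5) by symmetry.
C(12,5) = (12·11·10·9·8) / 5! = 95040 / 120 = 792.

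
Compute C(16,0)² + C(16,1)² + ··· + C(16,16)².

601080390

Σ C(16,j)² is the coefficient of x^16 in (1+x)^16(1+x)^16 = (1+x)^32, i.e. C(32,16) = 601080390.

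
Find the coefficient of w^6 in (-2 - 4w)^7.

-57344

The general term is C(7,j)·(-2)^j·(-4w)^(7-j); the w^6 term has j = 1.
C(7,1) = 7.
Coefficient = C(7,1) · (-2)^1 · (-4)^6 = 7 · (-2) · 4096 = -57344.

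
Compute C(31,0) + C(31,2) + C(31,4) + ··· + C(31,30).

1073741824

Even-k terms of row 31 sum to 2^30 = 1073741824.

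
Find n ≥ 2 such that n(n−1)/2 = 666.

n(n−1)/2 = 666 ⇒ n(n−1) = 1332. Since 37·36 = 1332, n = 37.

37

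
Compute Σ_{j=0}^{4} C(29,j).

27841

1 + 29 + 406 + 3654 + 23751 = 27841.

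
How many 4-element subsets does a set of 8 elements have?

70

C(8,4) = (8·7·6·5) / 4! = 1680 / 24 = 70.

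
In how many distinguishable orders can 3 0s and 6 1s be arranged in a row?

Choose positions for the 0s: C(9,3) = 84.

84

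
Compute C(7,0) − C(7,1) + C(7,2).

The partial alternating sum Σ_{k=0}^{2} (−1)^k C(7,k) = (−1)^2 C(6,2) = 15.

15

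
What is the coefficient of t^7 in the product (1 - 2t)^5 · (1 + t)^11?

-770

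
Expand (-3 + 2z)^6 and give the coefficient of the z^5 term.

The general term is C(6,j)·(-3)^j·(2z)^(6-j); the z^5 term has j = 1.
C(6,1) = 6.
Coefficient = C(6,1) · (-3)^1 · 2^5 = 6 · (-3) · 32 = -576.

-576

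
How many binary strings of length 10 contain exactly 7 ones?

120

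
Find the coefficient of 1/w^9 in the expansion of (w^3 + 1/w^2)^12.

General term: C(12,j)·(w^3)^j·(1/w^2)^(12-j), with w-exponent 3j − 2(12−j) = 5j − 24.
Set 5j − 24 = -9: j = 3.
C(12,3) = 220; 1^3 = 1; 1^9 = 1.
Coefficient = 220 · 1 · 1 = 220.

220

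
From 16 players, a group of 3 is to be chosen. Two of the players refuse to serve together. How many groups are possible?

All 3-subsets: C(16,3) = 560. Those containing both fixed elements: C(14,1) = 14.
560 − 14 = 546.

546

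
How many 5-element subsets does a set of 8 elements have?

56

C(8,5) = C(8,3) by symmetry.
C(8,3) = (8·7·6) / 3! = 336 / 6 = 56.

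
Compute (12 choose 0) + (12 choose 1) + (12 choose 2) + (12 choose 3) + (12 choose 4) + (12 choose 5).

1586

1 + 12 + 66 + 220 + 495 + 792 = 1586.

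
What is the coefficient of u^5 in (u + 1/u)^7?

7

General term: C(7,j)·(u)^j·(1/u)^(7-j), with u-exponent 1j − 1(7−j) = 2j − 7.
Set 2j − 7 = 5: j = 6.
C(7,6) = 7; 1^6 = 1; 1^1 = 1.
Coefficient = 7 · 1 · 1 = 7.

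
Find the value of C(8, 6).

28

C(8,6) = C(8,2) by symmetry.
C(8,2) = (8·7) / 2! = 56 / 2 = 28.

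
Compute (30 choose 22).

C(30,22) = C(30,8) by symmetry.
C(30,8) = (30·29·28·27·26·25·24·23) / 8! = 235989936000 / 40320 = 5852925.

5852925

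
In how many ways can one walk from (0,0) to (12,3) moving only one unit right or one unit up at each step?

455

Each path is a sequence of 15 steps with 12 rights: C(15,12) = 455.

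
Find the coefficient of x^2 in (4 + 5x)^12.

The general term is C(12,j)·(4)^j·(5x)^(12-j); the x^2 term has j = 10.
C(12,10) = 66.
Coefficient = C(12,10) · 4^10 · 5^2 = 66 · 1048576 · 25 = 1730150400.

1730150400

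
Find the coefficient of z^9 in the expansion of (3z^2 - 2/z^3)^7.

General term: C(7,j)·(3z^2)^j·(-2/z^3)^(7-j), with z-exponent 2j − 3(7−j) = 5j − 21.
Set 5j − 21 = 9: j = 6.
C(7,6) = 7; 3^6 = 729; (-2)^1 = -2.
Coefficient = 7 · 729 · (-2) = -10206.

-10206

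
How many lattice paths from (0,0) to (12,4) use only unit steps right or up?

1820

Each path is a sequence of 16 steps with 12 rights: C(16,12) = 1820.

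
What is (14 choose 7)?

C(14,7) = (14·13·12·11·10·9·8) / 7! = 17297280 / 5040 = 3432.

3432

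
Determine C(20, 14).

38760

C(20,14) = C(20,6) by symmetry.
C(20,6) = (20·19·18·17·16·15) / 6! = 27907200 / 720 = 38760.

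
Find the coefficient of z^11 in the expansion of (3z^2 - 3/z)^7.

-15309

General term: C(7,j)·(3z^2)^j·(-3/z)^(7-j), with z-exponent 2j − 1(7−j) = 3j − 7.
Set 3j − 7 = 11: j = 6.
C(7,6) = 7; 3^6 = 729; (-3)^1 = -3.
Coefficient = 7 · 729 · (-3) = -15309.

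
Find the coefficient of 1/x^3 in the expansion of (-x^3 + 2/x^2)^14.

-1025024

General term: C(14,j)·(-x^3)^j·(2/x^2)^(14-j), with x-exponent 3j − 2(14−j) = 5j − 28.
Set 5j − 28 = -3: j = 5.
C(14,5) = 2002; (-1)^5 = -1; 2^9 = 512.
Coefficient = 2002 · (-1) · 512 = -1025024.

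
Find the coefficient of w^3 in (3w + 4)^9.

9289728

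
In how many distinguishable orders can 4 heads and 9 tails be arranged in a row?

715

Choose positions for the heads: C(13,4) = 715.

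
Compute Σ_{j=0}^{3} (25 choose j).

2626

1 + 25 + 300 + 2300 = 2626.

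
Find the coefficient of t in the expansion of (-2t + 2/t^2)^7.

-2688

General term: C(7,j)·(-2t)^j·(2/t^2)^(7-j), with t-exponent 1j − 2(7−j) = 3j − 14.
Set 3j − 14 = 1: j = 5.
C(7,5) = 21; (-2)^5 = -32; 2^2 = 4.
Coefficient = 21 · (-32) · 4 = -2688.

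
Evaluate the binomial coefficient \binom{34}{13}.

927983760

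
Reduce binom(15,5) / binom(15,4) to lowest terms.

11/5

C(n,k+1)/C(n,k) = (n−k)/(k+1) = (15−4)/(4+1) = 11/5.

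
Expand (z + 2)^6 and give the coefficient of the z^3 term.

The general term is C(6,j)·(z)^j·(2)^(6-j); the z^3 term has j = 3.
C(6,3) = 20.
Coefficient = C(6,3) · 2^3 = 20 · 8 = 160.

160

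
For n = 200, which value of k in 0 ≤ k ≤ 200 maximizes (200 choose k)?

C(200,k) is maximized at k = 200/2 = 100.

100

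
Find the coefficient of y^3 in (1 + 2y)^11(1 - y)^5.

Coefficient of y^3 = Σ_{j} C(11,j)·2^j·C(5,3-j)·(-1)^(3-j) for j from 0 to 3.
= (-10) + 220 + (-1100) + 1320 = 430.

430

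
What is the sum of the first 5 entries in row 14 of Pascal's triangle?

1471

1 + 14 + 91 + 364 + 1001 = 1471.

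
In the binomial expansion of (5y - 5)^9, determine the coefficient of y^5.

The general term is C(9,j)·(5y)^j·(-5)^(9-j); the y^5 term has j = 5.
C(9,5) = 126.
Coefficient = C(9,5) · 5^5 · (-5)^4 = 126 · 3125 · 625 = 246093750.

246093750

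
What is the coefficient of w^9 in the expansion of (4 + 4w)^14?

537407782912

The general term is C(14,j)·(4)^j·(4w)^(14-j); the w^9 term has j = 5.
C(14,5) = 2002.
Coefficient = C(14,5) · 4^5 · 4^9 = 2002 · 1024 · 262144 = 537407782912.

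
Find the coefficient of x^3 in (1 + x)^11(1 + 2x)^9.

Coefficient of x^3 = Σ_{j} C(11,j)·1^j·C(9,3-j)·2^(3-j) for j from 0 to 3.
= 672 + 1584 + 990 + 165 = 3411.

3411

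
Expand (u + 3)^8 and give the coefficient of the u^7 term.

24

The general term is C(8,j)·(u)^j·(3)^(8-j); the u^7 term has j = 7.
C(8,7) = 8.
Coefficient = C(8,7) · 3^1 = 8 · 3 = 24.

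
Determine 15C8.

C(15,8) = C(15,7) by symmetry.
C(15,7) = (15·14·13·12·11·10·9) / 7! = 32432400 / 5040 = 6435.

6435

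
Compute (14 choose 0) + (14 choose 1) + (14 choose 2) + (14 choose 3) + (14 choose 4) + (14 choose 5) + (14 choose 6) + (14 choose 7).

1 + 14 + 91 + 364 + 1001 + 2002 + 3003 + 3432 = 9908.

9908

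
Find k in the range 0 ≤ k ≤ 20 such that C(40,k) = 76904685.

C(40,k) increases on 0 ≤ k ≤ 20. C(40,7) = 18643560 and C(40,8) = 76904685, so k = 8.

8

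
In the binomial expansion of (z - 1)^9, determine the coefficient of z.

The general term is C(9,j)·(z)^j·(-1)^(9-j); the z^1 term has j = 1.
C(9,1) = 9.
Coefficient = C(9,1) = 9.

9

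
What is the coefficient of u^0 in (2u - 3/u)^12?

43110144

General term: C(12,j)·(2u)^j·(-3/u)^(12-j), with u-exponent 1j − 1(12−j) = 2j − 12.
Set 2j − 12 = 0: j = 6.
C(12,6) = 924; 2^6 = 64; (-3)^6 = 729.
Coefficient = 924 · 64 · 729 = 43110144.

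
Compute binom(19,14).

11628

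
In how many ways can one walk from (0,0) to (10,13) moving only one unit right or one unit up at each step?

Each path is a sequence of 23 steps with 10 rights: C(23,10) = 1144066.

1144066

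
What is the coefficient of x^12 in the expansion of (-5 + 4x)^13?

The general term is C(13,j)·(-5)^j·(4x)^(13-j); the x^12 term has j = 1.
C(13,1) = 13.
Coefficient = C(13,1) · (-5)^1 · 4^12 = 13 · (-5) · 16777216 = -1090519040.

-1090519040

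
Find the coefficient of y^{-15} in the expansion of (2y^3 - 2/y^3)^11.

General term: C(11,j)·(2y^3)^j·(-2/y^3)^(11-j), with y-exponent 3j − 3(11−j) = 6j − 33.
Set 6j − 33 = -15: j = 3.
C(11,3) = 165; 2^3 = 8; (-2)^8 = 256.
Coefficient = 165 · 8 · 256 = 337920.

337920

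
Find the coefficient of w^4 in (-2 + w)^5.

-10

The general term is C(5,j)·(-2)^j·(w)^(5-j); the w^4 term has j = 1.
C(5,1) = 5.
Coefficient = C(5,1) · (-2)^1 = 5 · (-2) = -10.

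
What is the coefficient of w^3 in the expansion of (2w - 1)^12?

-1760

The general term is C(12,j)·(2w)^j·(-1)^(12-j); the w^3 term has j = 3.
C(12,3) = 220.
Coefficient = C(12,3) · 2^3 · (-1)^9 = 220 · 8 · (-1) = -1760.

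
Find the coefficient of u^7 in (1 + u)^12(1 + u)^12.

346104

(1 + u)^12(1 + u)^12 = (1 + u)^24, so the coefficient of u^7 is C(24,7)·1^7 = 346104·1 = 346104.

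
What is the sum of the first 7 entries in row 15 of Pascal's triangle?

1 + 15 + 105 + 455 + 1365 + 3003 + 5005 = 9949.

9949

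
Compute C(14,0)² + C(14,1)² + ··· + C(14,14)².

40116600

Σ C(14,k)² is the coefficient of x^14 in (1+x)^14(1+x)^14 = (1+x)^28, i.e. C(28,14) = 40116600.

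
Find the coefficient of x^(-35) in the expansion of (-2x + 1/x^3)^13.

-26

General term: C(13,j)·(-2x)^j·(1/x^3)^(13-j), with x-exponent 1j − 3(13−j) = 4j − 39.
Set 4j − 39 = -35: j = 1.
C(13,1) = 13; (-2)^1 = -2; 1^12 = 1.
Coefficient = 13 · (-2) · 1 = -26.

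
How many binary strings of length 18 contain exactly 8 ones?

43758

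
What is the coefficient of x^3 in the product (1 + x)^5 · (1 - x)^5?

0

Coefficient of x^3 = Σ_{j} C(5,j)·1^j·C(5,3-j)·(-1)^(3-j) for j from 0 to 3.
= (-10) + 50 + (-50) + 10 = 0.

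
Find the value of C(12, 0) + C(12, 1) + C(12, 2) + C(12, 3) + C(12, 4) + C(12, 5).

1586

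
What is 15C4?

C(15,4) = (15·14·13·12) / 4! = 32760 / 24 = 1365.

1365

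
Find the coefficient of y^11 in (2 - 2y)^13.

The general term is C(13,j)·(2)^j·(-2y)^(13-j); the y^11 term has j = 2.
C(13,2) = 78.
Coefficient = C(13,2) · 2^2 · (-2)^11 = 78 · 4 · (-2048) = -638976.

-638976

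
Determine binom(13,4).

715

C(13,4) = (13·12·11·10) / 4! = 17160 / 24 = 715.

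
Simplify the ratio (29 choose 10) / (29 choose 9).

2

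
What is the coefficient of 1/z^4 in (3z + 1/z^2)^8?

5670

General term: C(8,j)·(3z)^j·(1/z^2)^(8-j), with z-exponent 1j − 2(8−j) = 3j − 16.
Set 3j − 16 = -4: j = 4.
C(8,4) = 70; 3^4 = 81; 1^4 = 1.
Coefficient = 70 · 81 · 1 = 5670.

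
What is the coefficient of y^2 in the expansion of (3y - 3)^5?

-2430

The general term is C(5,j)·(3y)^j·(-3)^(5-j); the y^2 term has j = 2.
C(5,2) = 10.
Coefficient = C(5,2) · 3^2 · (-3)^3 = 10 · 9 · (-27) = -2430.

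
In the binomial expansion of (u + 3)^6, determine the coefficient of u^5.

The general term is C(6,j)·(u)^j·(3)^(6-j); the u^5 term has j = 5.
C(6,5) = 6.
Coefficient = C(6,5) · 3^1 = 6 · 3 = 18.

18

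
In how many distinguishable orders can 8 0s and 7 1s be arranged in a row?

6435

Choose positions for the 0s: C(15,8) = 6435.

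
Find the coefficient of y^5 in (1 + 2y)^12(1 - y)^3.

Coefficient of y^5 = Σ_{j} C(12,j)·2^j·C(3,5-j)·(-1)^(5-j) for j from 2 to 5.
= (-264) + 5280 + (-23760) + 25344 = 6600.

6600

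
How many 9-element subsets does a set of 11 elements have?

55

C(11,9) = C(11,2) by symmetry.
C(11,2) = (11·10) / 2! = 110 / 2 = 55.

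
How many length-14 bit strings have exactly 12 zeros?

91

Choose the 12 positions: C(14,12) = 91.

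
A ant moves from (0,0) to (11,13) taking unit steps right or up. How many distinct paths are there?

2496144

Each path is a sequence of 24 steps with 11 rights: C(24,11) = 2496144.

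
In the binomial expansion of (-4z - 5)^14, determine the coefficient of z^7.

4392960000000

The general term is C(14,j)·(-4z)^j·(-5)^(14-j); the z^7 term has j = 7.
C(14,7) = 3432.
Coefficient = C(14,7) · (-4)^7 · (-5)^7 = 3432 · (-16384) · (-78125) = 4392960000000.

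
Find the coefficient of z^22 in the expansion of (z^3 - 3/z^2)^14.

81081

General term: C(14,j)·(z^3)^j·(-3/z^2)^(14-j), with z-exponent 3j − 2(14−j) = 5j − 28.
Set 5j − 28 = 22: j = 10.
C(14,10) = 1001; 1^10 = 1; (-3)^4 = 81.
Coefficient = 1001 · 1 · 81 = 81081.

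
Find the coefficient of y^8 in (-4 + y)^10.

720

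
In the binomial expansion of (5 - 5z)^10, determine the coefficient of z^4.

The general term is C(10,j)·(5)^j·(-5z)^(10-j); the z^4 term has j = 6.
C(10,6) = 210.
Coefficient = C(10,6) · 5^6 · (-5)^4 = 210 · 15625 · 625 = 2050781250.

2050781250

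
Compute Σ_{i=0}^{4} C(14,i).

1 + 14 + 91 + 364 + 1001 = 1471.

1471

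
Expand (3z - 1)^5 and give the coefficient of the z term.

15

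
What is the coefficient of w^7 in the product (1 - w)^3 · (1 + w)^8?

Coefficient of w^7 = Σ_{j} C(3,j)·(-1)^j·C(8,7-j)·1^(7-j) for j from 0 to 3.
= 8 + (-84) + 168 + (-70) = 22.

22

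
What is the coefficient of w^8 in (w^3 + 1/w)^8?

70

General term: C(8,j)·(w^3)^j·(1/w)^(8-j), with w-exponent 3j − 1(8−j) = 4j − 8.
Set 4j − 8 = 8: j = 4.
C(8,4) = 70; 1^4 = 1; 1^4 = 1.
Coefficient = 70 · 1 · 1 = 70.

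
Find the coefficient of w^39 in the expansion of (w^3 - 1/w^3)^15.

General term: C(15,j)·(w^3)^j·(-1/w^3)^(15-j), with w-exponent 3j − 3(15−j) = 6j − 45.
Set 6j − 45 = 39: j = 14.
C(15,14) = 15; 1^14 = 1; (-1)^1 = -1.
Coefficient = 15 · 1 · (-1) = -15.

-15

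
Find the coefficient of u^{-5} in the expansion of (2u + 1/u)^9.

144

General term: C(9,j)·(2u)^j·(1/u)^(9-j), with u-exponent 1j − 1(9−j) = 2j − 9.
Set 2j − 9 = -5: j = 2.
C(9,2) = 36; 2^2 = 4; 1^7 = 1.
Coefficient = 36 · 4 · 1 = 144.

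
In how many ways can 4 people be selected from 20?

This is C(20,4) = 4845.

4845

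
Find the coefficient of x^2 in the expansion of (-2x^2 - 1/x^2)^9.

-4032

General term: C(9,j)·(-2x^2)^j·(-1/x^2)^(9-j), with x-exponent 2j − 2(9−j) = 4j − 18.
Set 4j − 18 = 2: j = 5.
C(9,5) = 126; (-2)^5 = -32; (-1)^4 = 1.
Coefficient = 126 · (-32) · 1 = -4032.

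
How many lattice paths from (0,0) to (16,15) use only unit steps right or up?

Each path is a sequence of 31 steps with 16 rights: C(31,16) = 300540195.

300540195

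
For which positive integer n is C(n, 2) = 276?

24

n(n−1)/2 = 276 ⇒ n(n−1) = 552. Since 24·23 = 552, n = 24.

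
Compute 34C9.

52451256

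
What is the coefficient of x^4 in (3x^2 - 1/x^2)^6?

General term: C(6,j)·(3x^2)^j·(-1/x^2)^(6-j), with x-exponent 2j − 2(6−j) = 4j − 12.
Set 4j − 12 = 4: j = 4.
C(6,4) = 15; 3^4 = 81; (-1)^2 = 1.
Coefficient = 15 · 81 · 1 = 1215.

1215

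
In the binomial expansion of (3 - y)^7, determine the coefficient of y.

-5103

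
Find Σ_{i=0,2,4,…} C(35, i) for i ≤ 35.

17179869184

Half of (1+1)^35 + (1−1)^35 gives the even-index sum: 2^34 = 17179869184.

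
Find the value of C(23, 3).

C(23,3) = (23·22·21) / 3! = 10626 / 6 = 1771.

1771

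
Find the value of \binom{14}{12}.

91

C(14,12) = C(14,2) by symmetry.
C(14,2) = (14·13) / 2! = 182 / 2 = 91.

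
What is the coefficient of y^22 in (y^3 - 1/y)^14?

-2002

General term: C(14,j)·(y^3)^j·(-1/y)^(14-j), with y-exponent 3j − 1(14−j) = 4j − 14.
Set 4j − 14 = 22: j = 9.
C(14,9) = 2002; 1^9 = 1; (-1)^5 = -1.
Coefficient = 2002 · 1 · (-1) = -2002.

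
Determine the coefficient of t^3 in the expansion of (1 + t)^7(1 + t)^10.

(1 + t)^7(1 + t)^10 = (1 + t)^17, so the coefficient of t^3 is C(17,3)·1^3 = 680·1 = 680.

680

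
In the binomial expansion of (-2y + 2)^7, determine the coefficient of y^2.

2688

The general term is C(7,j)·(-2y)^j·(2)^(7-j); the y^2 term has j = 2.
C(7,2) = 21.
Coefficient = C(7,2) · (-2)^2 · 2^5 = 21 · 4 · 32 = 2688.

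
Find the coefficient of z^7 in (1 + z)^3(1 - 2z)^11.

7392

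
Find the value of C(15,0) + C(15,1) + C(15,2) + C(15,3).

1 + 15 + 105 + 455 = 576.

576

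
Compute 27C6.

296010

C(27,6) = (27·26·25·24·23·22) / 6! = 213127200 / 720 = 296010.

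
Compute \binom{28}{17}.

21474180

C(28,17) = C(28,11) by symmetry.
C(28,11) = (28·27·26·25·24·23·22·21·20·19·18) / 11! = 857180548224000 / 39916800 = 21474180.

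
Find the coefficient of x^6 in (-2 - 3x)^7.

The general term is C(7,j)·(-2)^j·(-3x)^(7-j); the x^6 term has j = 1.
C(7,1) = 7.
Coefficient = C(7,1) · (-2)^1 · (-3)^6 = 7 · (-2) · 729 = -10206.

-10206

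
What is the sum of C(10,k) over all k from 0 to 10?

1024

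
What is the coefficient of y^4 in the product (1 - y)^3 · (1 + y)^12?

21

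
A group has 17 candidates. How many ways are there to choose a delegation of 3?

680

This is C(17,3) = 680.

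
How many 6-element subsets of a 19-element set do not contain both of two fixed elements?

24752

All 6-subsets: C(19,6) = 27132. Those containing both fixed elements: C(17,4) = 2380.
27132 − 2380 = 24752.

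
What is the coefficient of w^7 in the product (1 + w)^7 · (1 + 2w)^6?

Coefficient of w^7 = Σ_{j} C(7,j)·1^j·C(6,7-j)·2^(7-j) for j from 1 to 7.
= 448 + 4032 + 8400 + 5600 + 1260 + 84 + 1 = 19825.

19825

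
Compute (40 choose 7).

C(40,7) = (40·39·38·37·36·35·34) / 7! = 93963542400 / 5040 = 18643560.

18643560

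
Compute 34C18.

2203961430

C(34,18) = C(34,16) by symmetry.
C(34,16) = (34·33·32·31·30·29·28·27·26·25·24·23·22·21·20·19) / 16! = 46113021921146019840000 / 20922789888000 = 2203961430.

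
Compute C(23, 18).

C(23,18) = C(23,5) by symmetry.
C(23,5) = (23·22·21·20·19) / 5! = 4037880 / 120 = 33649.

33649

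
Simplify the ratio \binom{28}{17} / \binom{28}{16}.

12/17

C(n,k+1)/C(n,k) = (n−k)/(k+1) = (28−16)/(16+1) = 12/17.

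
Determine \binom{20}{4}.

4845

C(20,4) = (20·19·18·17) / 4! = 116280 / 24 = 4845.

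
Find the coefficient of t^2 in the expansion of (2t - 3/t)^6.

2160

General term: C(6,j)·(2t)^j·(-3/t)^(6-j), with t-exponent 1j − 1(6−j) = 2j − 6.
Set 2j − 6 = 2: j = 4.
C(6,4) = 15; 2^4 = 16; (-3)^2 = 9.
Coefficient = 15 · 16 · 9 = 2160.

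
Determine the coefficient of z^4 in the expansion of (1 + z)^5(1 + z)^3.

70

Coefficient of z^4 = Σ_{j} C(5,j)·C(3,4-j) for j from 1 to 4.
= 5 + 30 + 30 + 5 = 70.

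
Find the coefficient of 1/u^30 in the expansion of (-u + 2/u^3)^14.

-745472

General term: C(14,j)·(-u)^j·(2/u^3)^(14-j), with u-exponent 1j − 3(14−j) = 4j − 42.
Set 4j − 42 = -30: j = 3.
C(14,3) = 364; (-1)^3 = -1; 2^11 = 2048.
Coefficient = 364 · (-1) · 2048 = -745472.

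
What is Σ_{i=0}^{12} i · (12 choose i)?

24576

Since i·C(12,i) = 12·C(11,i−1), the sum is 12·2^11 = 12·2048 = 24576.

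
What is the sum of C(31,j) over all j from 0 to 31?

2147483648

Setting x = 1 in (1+x)^31 gives Σ C(31,j) = 2^31 = 2147483648.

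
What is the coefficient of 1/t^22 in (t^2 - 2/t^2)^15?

-860160

General term: C(15,j)·(t^2)^j·(-2/t^2)^(15-j), with t-exponent 2j − 2(15−j) = 4j − 30.
Set 4j − 30 = -22: j = 2.
C(15,2) = 105; 1^2 = 1; (-2)^13 = -8192.
Coefficient = 105 · 1 · (-8192) = -860160.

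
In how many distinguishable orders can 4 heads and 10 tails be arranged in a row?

1001

Choose positions for the heads: C(14,4) = 1001.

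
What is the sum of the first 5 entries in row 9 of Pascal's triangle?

1 + 9 + 36 + 84 + 126 = 256.

256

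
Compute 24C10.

1961256

C(24,10) = (24·23·22·21·20·19·18·17·16·15) / 10! = 7117005772800 / 3628800 = 1961256.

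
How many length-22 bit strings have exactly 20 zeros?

231

Choose the 20 positions: C(22,20) = 231.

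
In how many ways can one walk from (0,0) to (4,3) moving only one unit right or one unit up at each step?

35

Each path is a sequence of 7 steps with 4 rights: C(7,4) = 35.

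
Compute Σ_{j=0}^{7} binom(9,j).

1 + 9 + 36 + 84 + 126 + 126 + 84 + 36 = 502.

502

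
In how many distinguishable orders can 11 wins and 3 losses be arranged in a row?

Choose positions for the wins: C(14,11) = 364.

364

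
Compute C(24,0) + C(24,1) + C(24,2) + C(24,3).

2325

1 + 24 + 276 + 2024 = 2325.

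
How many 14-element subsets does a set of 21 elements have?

116280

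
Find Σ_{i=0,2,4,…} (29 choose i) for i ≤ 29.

Half of (1+1)^29 + (1−1)^29 gives the even-index sum: 2^28 = 268435456.

268435456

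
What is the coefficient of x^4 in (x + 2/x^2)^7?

14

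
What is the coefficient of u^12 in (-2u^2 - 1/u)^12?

General term: C(12,j)·(-2u^2)^j·(-1/u)^(12-j), with u-exponent 2j − 1(12−j) = 3j − 12.
Set 3j − 12 = 12: j = 8.
C(12,8) = 495; (-2)^8 = 256; (-1)^4 = 1.
Coefficient = 495 · 256 · 1 = 126720.

126720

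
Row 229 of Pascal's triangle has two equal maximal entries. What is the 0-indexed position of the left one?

For odd n = 229, C(229,m) peaks at m = (n−1)/2 and (n+1)/2; the lesser is 114.

114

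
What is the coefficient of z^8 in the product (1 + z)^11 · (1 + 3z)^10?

29013330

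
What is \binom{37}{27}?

348330136

C(37,27) = C(37,10) by symmetry.
C(37,10) = (37·36·35·34·33·32·31·30·29·28) / 10! = 1264020397516800 / 3628800 = 348330136.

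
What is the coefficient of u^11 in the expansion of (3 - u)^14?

-9828

The general term is C(14,j)·(3)^j·(-u)^(14-j); the u^11 term has j = 3.
C(14,3) = 364.
Coefficient = C(14,3) · 3^3 · (-1)^11 = 364 · 27 · (-1) = -9828.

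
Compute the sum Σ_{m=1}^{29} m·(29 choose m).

Differentiating (1+x)^29 and setting x=1: Σ m·C(29,m) = 29·2^28 = 7784628224.

7784628224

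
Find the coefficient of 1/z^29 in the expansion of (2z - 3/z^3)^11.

1299078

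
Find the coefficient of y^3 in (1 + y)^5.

10

The general term is C(5,j)·(1)^j·(y)^(5-j); the y^3 term has j = 2.
C(5,2) = 10.
Coefficient = C(5,2) = 10.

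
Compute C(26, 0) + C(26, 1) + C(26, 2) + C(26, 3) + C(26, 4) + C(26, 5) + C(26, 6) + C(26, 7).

1 + 26 + 325 + 2600 + 14950 + 65780 + 230230 + 657800 = 971712.

971712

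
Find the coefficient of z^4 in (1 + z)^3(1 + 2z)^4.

192

Coefficient of z^4 = Σ_{j} C(3,j)·1^j·C(4,4-j)·2^(4-j) for j from 0 to 3.
= 16 + 96 + 72 + 8 = 192.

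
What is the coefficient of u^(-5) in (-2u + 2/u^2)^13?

General term: C(13,j)·(-2u)^j·(2/u^2)^(13-j), with u-exponent 1j − 2(13−j) = 3j − 26.
Set 3j − 26 = -5: j = 7.
C(13,7) = 1716; (-2)^7 = -128; 2^6 = 64.
Coefficient = 1716 · (-128) · 64 = -14057472.

-14057472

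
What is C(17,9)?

24310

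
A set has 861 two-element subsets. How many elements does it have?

n(n−1)/2 = 861 ⇒ n(n−1) = 1722. Since 42·41 = 1722, n = 42.

42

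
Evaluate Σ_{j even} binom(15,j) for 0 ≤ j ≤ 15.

16384

Even-j terms of row 15 sum to 2^14 = 16384.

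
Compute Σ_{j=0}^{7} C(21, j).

1 + 21 + 210 + 1330 + 5985 + 20349 + 54264 + 116280 = 198440.

198440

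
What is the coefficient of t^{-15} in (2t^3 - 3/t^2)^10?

General term: C(10,j)·(2t^3)^j·(-3/t^2)^(10-j), with t-exponent 3j − 2(10−j) = 5j − 20.
Set 5j − 20 = -15: j = 1.
C(10,1) = 10; 2^1 = 2; (-3)^9 = -19683.
Coefficient = 10 · 2 · (-19683) = -393660.

-393660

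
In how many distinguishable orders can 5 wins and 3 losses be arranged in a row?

Choose positions for the wins: C(8,5) = 56.

56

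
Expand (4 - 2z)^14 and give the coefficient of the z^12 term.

5963776

The general term is C(14,j)·(4)^j·(-2z)^(14-j); the z^12 term has j = 2.
C(14,2) = 91.
Coefficient = C(14,2) · 4^2 · (-2)^12 = 91 · 16 · 4096 = 5963776.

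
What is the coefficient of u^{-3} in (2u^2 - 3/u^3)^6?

General term: C(6,j)·(2u^2)^j·(-3/u^3)^(6-j), with u-exponent 2j − 3(6−j) = 5j − 18.
Set 5j − 18 = -3: j = 3.
C(6,3) = 20; 2^3 = 8; (-3)^3 = -27.
Coefficient = 20 · 8 · (-27) = -4320.

-4320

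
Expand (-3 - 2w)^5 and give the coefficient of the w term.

-810

The general term is C(5,j)·(-3)^j·(-2w)^(5-j); the w^1 term has j = 4.
C(5,4) = 5.
Coefficient = C(5,4) · (-3)^4 · (-2)^1 = 5 · 81 · (-2) = -810.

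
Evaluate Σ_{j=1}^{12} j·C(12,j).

24576

Since j·C(12,j) = 12·C(11,j−1), the sum is 12·2^11 = 12·2048 = 24576.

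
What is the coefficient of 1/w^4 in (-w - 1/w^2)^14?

3003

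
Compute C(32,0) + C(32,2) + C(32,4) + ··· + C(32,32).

2147483648

Half of (1+1)^32 + (1−1)^32 gives the even-index sum: 2^31 = 2147483648.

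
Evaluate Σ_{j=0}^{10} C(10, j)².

By Vandermonde's identity, Σ C(10,j)² = C(20,10) = 184756.

184756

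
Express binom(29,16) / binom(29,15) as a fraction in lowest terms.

7/8

C(n,k+1)/C(n,k) = (n−k)/(k+1) = (29−15)/(15+1) = 14/16 = 7/8.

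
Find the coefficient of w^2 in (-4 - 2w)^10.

The general term is C(10,j)·(-4)^j·(-2w)^(10-j); the w^2 term has j = 8.
C(10,8) = 45.
Coefficient = C(10,8) · (-4)^8 · (-2)^2 = 45 · 65536 · 4 = 11796480.

11796480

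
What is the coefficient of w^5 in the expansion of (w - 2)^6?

The general term is C(6,j)·(w)^j·(-2)^(6-j); the w^5 term has j = 5.
C(6,5) = 6.
Coefficient = C(6,5) · (-2)^1 = 6 · (-2) = -12.

-12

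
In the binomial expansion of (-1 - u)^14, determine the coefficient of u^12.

91

The general term is C(14,j)·(-1)^j·(-u)^(14-j); the u^12 term has j = 2.
C(14,2) = 91.
Coefficient = C(14,2) = 91.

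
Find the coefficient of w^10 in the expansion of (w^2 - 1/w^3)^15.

General term: C(15,j)·(w^2)^j·(-1/w^3)^(15-j), with w-exponent 2j − 3(15−j) = 5j − 45.
Set 5j − 45 = 10: j = 11.
C(15,11) = 1365; 1^11 = 1; (-1)^4 = 1.
Coefficient = 1365 · 1 · 1 = 1365.

1365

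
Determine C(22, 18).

C(22,18) = C(22,4) by symmetry.
C(22,4) = (22·21·20·19) / 4! = 175560 / 24 = 7315.

7315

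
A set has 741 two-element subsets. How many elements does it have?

n(n−1)/2 = 741 ⇒ n(n−1) = 1482. Since 39·38 = 1482, n = 39.

39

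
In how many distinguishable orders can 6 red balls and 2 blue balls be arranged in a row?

28

Choose positions for the red balls: C(8,6) = 28.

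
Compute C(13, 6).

C(13,6) = (13·12·11·10·9·8) / 6! = 1235520 / 720 = 1716.

1716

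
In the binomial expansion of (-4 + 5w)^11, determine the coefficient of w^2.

-360448000

The general term is C(11,j)·(-4)^j·(5w)^(11-j); the w^2 term has j = 9.
C(11,9) = 55.
Coefficient = C(11,9) · (-4)^9 · 5^2 = 55 · (-262144) · 25 = -360448000.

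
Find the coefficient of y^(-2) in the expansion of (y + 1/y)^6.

15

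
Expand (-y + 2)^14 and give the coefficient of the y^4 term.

1025024

The general term is C(14,j)·(-y)^j·(2)^(14-j); the y^4 term has j = 4.
C(14,4) = 1001.
Coefficient = C(14,4) · 2^10 = 1001 · 1024 = 1025024.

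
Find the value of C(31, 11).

C(31,11) = (31·30·29·28·27·26·25·24·23·22·21) / 11! = 3379847863392000 / 39916800 = 84672315.

84672315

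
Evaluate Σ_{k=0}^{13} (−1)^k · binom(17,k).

The partial alternating sum Σ_{k=0}^{13} (−1)^k C(17,k) = (−1)^13 C(16,13) = -560.

-560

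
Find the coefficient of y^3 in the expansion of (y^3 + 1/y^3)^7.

35

General term: C(7,j)·(y^3)^j·(1/y^3)^(7-j), with y-exponent 3j − 3(7−j) = 6j − 21.
Set 6j − 21 = 3: j = 4.
C(7,4) = 35; 1^4 = 1; 1^3 = 1.
Coefficient = 35 · 1 · 1 = 35.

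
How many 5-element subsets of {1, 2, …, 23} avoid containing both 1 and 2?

32319

All 5-subsets: C(23,5) = 33649. Those containing both fixed elements: C(21,3) = 1330.
33649 − 1330 = 32319.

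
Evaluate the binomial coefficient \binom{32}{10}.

C(32,10) = (32·31·30·29·28·27·26·25·24·23) / 10! = 234102016512000 / 3628800 = 64512240.

64512240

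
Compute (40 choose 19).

131282408400

C(40,19) = (40·39·38·37·36·35·34·33·32·31·30·29·28·27·26·25·24·23·22) / 19! = 15969861751731289590988800000 / 121645100408832000 = 131282408400.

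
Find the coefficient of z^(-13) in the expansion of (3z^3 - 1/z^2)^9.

General term: C(9,j)·(3z^3)^j·(-1/z^2)^(9-j), with z-exponent 3j − 2(9−j) = 5j − 18.
Set 5j − 18 = -13: j = 1.
C(9,1) = 9; 3^1 = 3; (-1)^8 = 1.
Coefficient = 9 · 3 · 1 = 27.

27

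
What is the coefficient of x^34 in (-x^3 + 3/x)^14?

819

General term: C(14,j)·(-x^3)^j·(3/x)^(14-j), with x-exponent 3j − 1(14−j) = 4j − 14.
Set 4j − 14 = 34: j = 12.
C(14,12) = 91; (-1)^12 = 1; 3^2 = 9.
Coefficient = 91 · 1 · 9 = 819.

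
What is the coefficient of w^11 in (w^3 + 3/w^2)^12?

192456

General term: C(12,j)·(w^3)^j·(3/w^2)^(12-j), with w-exponent 3j − 2(12−j) = 5j − 24.
Set 5j − 24 = 11: j = 7.
C(12,7) = 792; 1^7 = 1; 3^5 = 243.
Coefficient = 792 · 1 · 243 = 192456.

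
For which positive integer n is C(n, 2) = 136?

n(n−1)/2 = 136 ⇒ n(n−1) = 272. Since 17·16 = 272, n = 17.

17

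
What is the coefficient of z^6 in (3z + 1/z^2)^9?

59049

General term: C(9,j)·(3z)^j·(1/z^2)^(9-j), with z-exponent 1j − 2(9−j) = 3j − 18.
Set 3j − 18 = 6: j = 8.
C(9,8) = 9; 3^8 = 6561; 1^1 = 1.
Coefficient = 9 · 6561 · 1 = 59049.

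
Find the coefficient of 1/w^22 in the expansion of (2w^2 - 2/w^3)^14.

General term: C(14,j)·(2w^2)^j·(-2/w^3)^(14-j), with w-exponent 2j − 3(14−j) = 5j − 42.
Set 5j − 42 = -22: j = 4.
C(14,4) = 1001; 2^4 = 16; (-2)^10 = 1024.
Coefficient = 1001 · 16 · 1024 = 16400384.

16400384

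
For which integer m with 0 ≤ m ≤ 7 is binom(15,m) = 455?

C(15,m) increases on 0 ≤ m ≤ 7. C(15,2) = 105 and C(15,3) = 455, so m = 3.

3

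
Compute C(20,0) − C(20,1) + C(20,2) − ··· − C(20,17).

The partial alternating sum Σ_{k=0}^{17} (−1)^k C(20,k) = (−1)^17 C(19,17) = -171.

-171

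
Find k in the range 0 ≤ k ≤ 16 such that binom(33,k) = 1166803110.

16

C(33,k) increases on 0 ≤ k ≤ 16. C(33,15) = 1037158320 and C(33,16) = 1166803110, so k = 16.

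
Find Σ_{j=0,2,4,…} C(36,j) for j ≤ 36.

34359738368

Even-j terms of row 36 sum to 2^35 = 34359738368.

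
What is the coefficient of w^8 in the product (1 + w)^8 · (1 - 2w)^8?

Coefficient of w^8 = Σ_{j} C(8,j)·1^j·C(8,8-j)·(-2)^(8-j) for j from 0 to 8.
= 256 + (-8192) + 50176 + (-100352) + 78400 + (-25088) + 3136 + (-128) + 1 = -1791.

-1791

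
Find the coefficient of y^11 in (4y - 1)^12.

The general term is C(12,j)·(4y)^j·(-1)^(12-j); the y^11 term has j = 11.
C(12,11) = 12.
Coefficient = C(12,11) · 4^11 · (-1)^1 = 12 · 4194304 · (-1) = -50331648.

-50331648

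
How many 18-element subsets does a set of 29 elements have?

34597290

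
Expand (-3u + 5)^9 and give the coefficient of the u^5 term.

The general term is C(9,j)·(-3u)^j·(5)^(9-j); the u^5 term has j = 5.
C(9,5) = 126.
Coefficient = C(9,5) · (-3)^5 · 5^4 = 126 · (-243) · 625 = -19136250.

-19136250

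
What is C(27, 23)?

17550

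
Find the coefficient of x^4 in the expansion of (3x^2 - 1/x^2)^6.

1215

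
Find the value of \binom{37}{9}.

124403620

C(37,9) = (37·36·35·34·33·32·31·30·29) / 9! = 45143585625600 / 362880 = 124403620.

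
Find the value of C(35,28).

6724520

C(35,28) = C(35,7) by symmetry.
C(35,7) = (35·34·33·32·31·30·29) / 7! = 33891580800 / 5040 = 6724520.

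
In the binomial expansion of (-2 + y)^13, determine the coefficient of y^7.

109824

The general term is C(13,j)·(-2)^j·(y)^(13-j); the y^7 term has j = 6.
C(13,6) = 1716.
Coefficient = C(13,6) · (-2)^6 = 1716 · 64 = 109824.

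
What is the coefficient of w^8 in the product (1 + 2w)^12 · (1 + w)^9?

6539625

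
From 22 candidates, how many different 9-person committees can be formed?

This is C(22,9) = 497420.

497420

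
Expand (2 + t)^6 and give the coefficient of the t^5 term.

12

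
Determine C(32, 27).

201376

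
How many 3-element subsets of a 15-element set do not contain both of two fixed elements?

442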